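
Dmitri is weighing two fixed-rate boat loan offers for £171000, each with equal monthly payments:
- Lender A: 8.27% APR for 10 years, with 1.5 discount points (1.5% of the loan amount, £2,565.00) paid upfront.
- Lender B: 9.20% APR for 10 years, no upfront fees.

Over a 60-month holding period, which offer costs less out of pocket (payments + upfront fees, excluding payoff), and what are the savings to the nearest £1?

Lender A by £2,567

Lender A: monthly rate = 8.27%/12 = 0.0068917; payment = 171,000 × 0.0068917 / (1 − (1+0.0068917)^−120) = £2,099.18.
Lender B: at 9.20% the monthly rate is 0.0076667, so the payment is 171,000 × 0.0076667 / (1 − 1.0076667^−120) = £2,184.71.
Over 60 months: Lender A costs 60 × £2,099.18 + £2,565.00 = £128,515.80; Lender B costs 60 × £2,184.71 = £131,082.60.
Lender A is cheaper by £131,082.60 − £128,515.80 = £2,566.80.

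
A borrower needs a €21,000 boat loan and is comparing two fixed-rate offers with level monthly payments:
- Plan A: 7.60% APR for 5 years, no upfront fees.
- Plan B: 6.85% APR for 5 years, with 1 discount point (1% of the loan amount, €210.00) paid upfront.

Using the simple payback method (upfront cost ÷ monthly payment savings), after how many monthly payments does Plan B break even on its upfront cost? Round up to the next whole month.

Plan A: monthly rate = 7.6%/12 = 0.0063333; payment = 21,000 × 0.0063333 / (1 − (1+0.0063333)^−60) = €421.80.
Plan B: at 6.85% the monthly rate is 0.0057083, so the payment is 21,000 × 0.0057083 / (1 − 1.0057083^−60) = €414.34.
Monthly savings = €421.80 − €414.34 = €7.46.
Break-even = €210.00 / €7.46 = 28.15 → 29 months.

29 months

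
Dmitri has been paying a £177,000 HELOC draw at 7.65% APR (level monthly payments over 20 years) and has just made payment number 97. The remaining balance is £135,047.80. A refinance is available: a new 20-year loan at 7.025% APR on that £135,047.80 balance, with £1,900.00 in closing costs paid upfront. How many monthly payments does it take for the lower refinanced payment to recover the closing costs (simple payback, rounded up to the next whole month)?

5 months

Current payment = 177,000 × 7.65%/12 / (1 − (1+0.0063750)^−240) = £1,442.18.
Refinanced payment = 135,047.80 × 0.0058542 / (1 − (1+0.0058542)^−240) = £1,049.05.
Monthly savings = £1,442.18 − £1,049.05 = £393.13.
Break-even = £1,900.00 / £393.13 = 4.83 → 5 months.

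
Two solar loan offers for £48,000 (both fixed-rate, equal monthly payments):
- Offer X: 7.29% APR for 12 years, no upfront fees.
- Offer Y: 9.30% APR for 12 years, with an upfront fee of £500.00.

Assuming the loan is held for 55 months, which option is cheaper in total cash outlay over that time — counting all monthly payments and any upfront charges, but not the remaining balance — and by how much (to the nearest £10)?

Offer X: monthly rate = 7.29%/12 = 0.0060750; payment = 48,000 × 0.0060750 / (1 − (1+0.0060750)^−144) = £501.07.
Offer Y: monthly rate = 9.3%/12 = 0.0077500; payment = 48,000 × 0.0077500 / (1 − (1+0.0077500)^−144) = £554.40.
Over 55 months: Offer X costs 55 × £501.07 = £27,558.85; Offer Y costs 55 × £554.40 + £500.00 = £30,992.00.
Offer X is cheaper by £30,992.00 − £27,558.85 = £3,433.15.

Offer X by £3,430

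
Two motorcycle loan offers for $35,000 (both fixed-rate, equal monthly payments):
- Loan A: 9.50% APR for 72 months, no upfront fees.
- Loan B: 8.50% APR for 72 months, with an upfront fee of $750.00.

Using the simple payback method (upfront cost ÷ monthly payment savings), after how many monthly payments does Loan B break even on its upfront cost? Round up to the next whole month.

44 months

Loan A: at 9.50% the monthly rate is 0.0079167, so the payment is 35,000 × 0.0079167 / (1 − 1.0079167^−72) = $639.61.
Loan B: at 8.50% the monthly rate is 0.0070833, so the payment is 35,000 × 0.0070833 / (1 − 1.0070833^−72) = $622.24.
Monthly savings = $639.61 − $622.24 = $17.37.
Break-even = $750.00 / $17.37 = 43.18 → 44 months.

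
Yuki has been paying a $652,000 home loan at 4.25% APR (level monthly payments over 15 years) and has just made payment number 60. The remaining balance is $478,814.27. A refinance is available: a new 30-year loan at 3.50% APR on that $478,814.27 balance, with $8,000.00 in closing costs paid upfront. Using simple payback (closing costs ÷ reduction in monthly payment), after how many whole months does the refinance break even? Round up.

3 months

Current payment = 652,000 × 4.25%/12 / (1 − (1+0.0035417)^−180) = $4,904.86.
Refinanced payment = 478,814.27 × 0.0029167 / (1 − (1+0.0029167)^−360) = $2,150.09.
Monthly savings = $4,904.86 − $2,150.09 = $2,754.77.
Break-even = $8,000.00 / $2,754.77 = 2.90 → 3 months.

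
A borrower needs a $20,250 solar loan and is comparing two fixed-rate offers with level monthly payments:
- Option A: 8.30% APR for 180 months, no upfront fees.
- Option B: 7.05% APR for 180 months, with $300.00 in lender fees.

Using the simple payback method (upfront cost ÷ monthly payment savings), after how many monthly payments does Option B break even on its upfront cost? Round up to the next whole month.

21 months

Option A: at 8.30% the monthly rate is 0.0069167, so the payment is 20,250 × 0.0069167 / (1 − 1.0069167^−180) = $197.04.
Option B: monthly rate = 7.05%/12 = 0.0058750; payment = 20,250 × 0.0058750 / (1 − (1+0.0058750)^−180) = $182.58.
Monthly savings = $197.04 − $182.58 = $14.46.
Break-even = $300.00 / $14.46 = 20.75 → 21 months.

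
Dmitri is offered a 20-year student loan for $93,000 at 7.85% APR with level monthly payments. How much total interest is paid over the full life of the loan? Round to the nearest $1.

Monthly rate = 7.85%/12 = 0.0065417; payment = 93,000 × 0.0065417 / (1 − (1+0.0065417)^−240) = $769.23.
Total paid = 240 × $769.23 = $184,615.20; interest = $184,615.20 − $93,000 = $91,615.20.

$91,615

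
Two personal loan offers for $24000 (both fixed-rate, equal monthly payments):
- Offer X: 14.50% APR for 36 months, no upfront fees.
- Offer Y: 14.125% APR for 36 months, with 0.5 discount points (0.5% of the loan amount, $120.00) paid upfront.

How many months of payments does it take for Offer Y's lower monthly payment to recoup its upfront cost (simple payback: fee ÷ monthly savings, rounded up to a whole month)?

Offer X: at 14.50% the monthly rate is 0.0120833, so the payment is 24,000 × 0.0120833 / (1 − 1.0120833^−36) = $826.10.
Offer Y: at 14.125% the monthly rate is 0.0117708, so the payment is 24,000 × 0.0117708 / (1 − 1.0117708^−36) = $821.72.
Monthly savings = $826.10 − $821.72 = $4.38.
Break-even = $120.00 / $4.38 = 27.40 → 28 months.

28 months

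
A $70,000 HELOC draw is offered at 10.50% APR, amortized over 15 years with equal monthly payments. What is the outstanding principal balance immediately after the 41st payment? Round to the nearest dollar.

$62,087

With monthly rate i = 10.5%/12 = 0.0087500, the balance after k of n payments is P · [(1+i)^n − (1+i)^k] / [(1+i)^n − 1].
(1+0.0087500)^180 = 4.79776080 and (1+0.0087500)^41 = 1.42930679, so the balance is 70,000 × (4.79776080 − 1.42930679) / (4.79776080 − 1) = $62,087.05.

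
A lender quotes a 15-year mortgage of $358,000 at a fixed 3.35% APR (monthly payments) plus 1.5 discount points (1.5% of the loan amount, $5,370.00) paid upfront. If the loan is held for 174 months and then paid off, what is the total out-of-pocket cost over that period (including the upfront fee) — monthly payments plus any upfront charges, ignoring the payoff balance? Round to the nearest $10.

Monthly rate = 3.35%/12 = 0.0027917; payment = 358,000 × 0.0027917 / (1 − (1+0.0027917)^−180) = $2,532.99.
Total outlay = 174 × $2,532.99 + $5,370.00 = $446,110.26.

$446,110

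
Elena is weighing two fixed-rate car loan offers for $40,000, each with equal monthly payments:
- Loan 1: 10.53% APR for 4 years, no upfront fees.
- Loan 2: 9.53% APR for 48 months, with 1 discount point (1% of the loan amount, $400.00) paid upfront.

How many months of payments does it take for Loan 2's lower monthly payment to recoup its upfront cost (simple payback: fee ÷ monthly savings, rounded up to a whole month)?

Loan 1: monthly rate = 10.53%/12 = 0.0087750; payment = 40,000 × 0.0087750 / (1 − (1+0.0087750)^−48) = $1,024.71.
Loan 2: at 9.53% the monthly rate is 0.0079417, so the payment is 40,000 × 0.0079417 / (1 − 1.0079417^−48) = $1,005.50.
Monthly savings = $1,024.71 − $1,005.50 = $19.21.
Break-even = $400.00 / $19.21 = 20.82 → 21 months.

21 months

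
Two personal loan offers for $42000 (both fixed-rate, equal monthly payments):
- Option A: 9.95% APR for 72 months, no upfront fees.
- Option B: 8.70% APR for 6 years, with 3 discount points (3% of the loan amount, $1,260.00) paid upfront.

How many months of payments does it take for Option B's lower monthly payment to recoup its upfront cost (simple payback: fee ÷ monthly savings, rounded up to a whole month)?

Option A: monthly rate = 9.95%/12 = 0.0082917; payment = 42,000 × 0.0082917 / (1 − (1+0.0082917)^−72) = $777.03.
Option B: at 8.70% the monthly rate is 0.0072500, so the payment is 42,000 × 0.0072500 / (1 − 1.0072500^−72) = $750.83.
Monthly savings = $777.03 − $750.83 = $26.20.
Break-even = $1,260.00 / $26.20 = 48.09 → 49 months.

49 months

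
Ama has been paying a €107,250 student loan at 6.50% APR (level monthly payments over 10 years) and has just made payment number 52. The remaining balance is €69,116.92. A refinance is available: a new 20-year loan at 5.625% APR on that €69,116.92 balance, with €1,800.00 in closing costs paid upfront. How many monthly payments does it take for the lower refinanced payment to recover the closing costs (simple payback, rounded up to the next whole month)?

Current payment = 107,250 × 6.5%/12 / (1 − (1+0.0054167)^−120) = €1,217.80.
Refinanced payment = 69,116.92 × 0.0046875 / (1 − (1+0.0046875)^−240) = €480.34.
Monthly savings = €1,217.80 − €480.34 = €737.46.
Break-even = €1,800.00 / €737.46 = 2.44 → 3 months.

3 months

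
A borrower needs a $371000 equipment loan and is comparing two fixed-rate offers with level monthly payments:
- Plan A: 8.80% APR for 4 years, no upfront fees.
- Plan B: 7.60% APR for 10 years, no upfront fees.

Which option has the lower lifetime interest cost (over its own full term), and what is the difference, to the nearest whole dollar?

Plan A: at 8.80% the monthly rate is 0.0073333, so the payment is 371,000 × 0.0073333 / (1 − 1.0073333^−48) = $9,197.16.
Total interest on Plan A = 48 × $9,197.16 − $371,000 = $70,463.68.
Plan B: monthly rate = 7.6%/12 = 0.0063333; payment = 371,000 × 0.0063333 / (1 − (1+0.0063333)^−120) = $4,423.22.
Total interest on Plan B = 120 × $4,423.22 − $371,000 = $159,786.40.
Plan A is lower by $89,322.72.

Plan A by $89,323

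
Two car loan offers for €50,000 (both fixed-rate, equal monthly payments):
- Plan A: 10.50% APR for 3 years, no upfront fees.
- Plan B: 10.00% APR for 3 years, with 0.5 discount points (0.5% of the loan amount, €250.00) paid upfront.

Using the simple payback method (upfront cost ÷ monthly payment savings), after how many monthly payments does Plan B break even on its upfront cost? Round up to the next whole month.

Plan A: monthly rate = 10.5%/12 = 0.0087500; payment = 50,000 × 0.0087500 / (1 − (1+0.0087500)^−36) = €1,625.12.
Plan B: at 10.00% the monthly rate is 0.0083333, so the payment is 50,000 × 0.0083333 / (1 − 1.0083333^−36) = €1,613.36.
Monthly savings = €1,625.12 − €1,613.36 = €11.76.
Break-even = €250.00 / €11.76 = 21.26 → 22 months.

22 months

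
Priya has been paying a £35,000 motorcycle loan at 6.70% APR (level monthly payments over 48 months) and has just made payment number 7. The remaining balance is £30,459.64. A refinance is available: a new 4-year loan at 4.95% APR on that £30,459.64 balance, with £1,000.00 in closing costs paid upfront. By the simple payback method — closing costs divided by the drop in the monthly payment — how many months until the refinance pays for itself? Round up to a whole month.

8 months

Current payment = 35,000 × 6.7%/12 / (1 − (1+0.0055833)^−48) = £833.26.
Refinanced payment = 30,459.64 × 0.0041250 / (1 − (1+0.0041250)^−48) = £700.77.
Monthly savings = £833.26 − £700.77 = £132.49.
Break-even = £1,000.00 / £132.49 = 7.55 → 8 months.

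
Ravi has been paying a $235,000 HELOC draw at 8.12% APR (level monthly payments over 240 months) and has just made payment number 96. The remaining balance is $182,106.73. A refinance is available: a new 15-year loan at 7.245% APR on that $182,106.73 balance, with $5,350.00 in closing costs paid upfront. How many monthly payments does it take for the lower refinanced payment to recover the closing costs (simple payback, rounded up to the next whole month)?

17 months

Current payment = 235,000 × 8.12%/12 / (1 − (1+0.0067667)^−240) = $1,983.22.
Refinanced payment = 182,106.73 × 0.0060375 / (1 − (1+0.0060375)^−180) = $1,661.87.
Monthly savings = $1,983.22 − $1,661.87 = $321.35.
Break-even = $5,350.00 / $321.35 = 16.65 → 17 months.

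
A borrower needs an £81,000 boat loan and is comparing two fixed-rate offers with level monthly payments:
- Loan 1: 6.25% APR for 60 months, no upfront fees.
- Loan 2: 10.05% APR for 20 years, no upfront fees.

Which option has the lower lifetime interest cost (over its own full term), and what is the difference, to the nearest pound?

Loan 1: monthly rate = 6.25%/12 = 0.0052083; payment = 81,000 × 0.0052083 / (1 − (1+0.0052083)^−60) = £1,575.39.
Total interest on Loan 1 = 60 × £1,575.39 − £81,000 = £13,523.40.
Loan 2: at 10.05% the monthly rate is 0.0083750, so the payment is 81,000 × 0.0083750 / (1 − 1.0083750^−240) = £784.35.
Total interest on Loan 2 = 240 × £784.35 − £81,000 = £107,244.00.
Loan 1 is lower by £93,720.60.

Loan 1 by £93,721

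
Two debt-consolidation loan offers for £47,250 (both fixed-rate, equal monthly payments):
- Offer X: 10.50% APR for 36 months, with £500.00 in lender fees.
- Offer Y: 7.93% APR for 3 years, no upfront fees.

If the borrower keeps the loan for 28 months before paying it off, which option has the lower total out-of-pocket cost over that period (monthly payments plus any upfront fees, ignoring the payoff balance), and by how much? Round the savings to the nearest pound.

Offer Y by £2,085

Offer X: monthly rate = 10.5%/12 = 0.0087500; payment = 47,250 × 0.0087500 / (1 − (1+0.0087500)^−36) = £1,535.74.
Offer Y: at 7.93% the monthly rate is 0.0066083, so the payment is 47,250 × 0.0066083 / (1 − 1.0066083^−36) = £1,479.12.
Over 28 months: Offer X costs 28 × £1,535.74 + £500.00 = £43,500.72; Offer Y costs 28 × £1,479.12 = £41,415.36.
Offer Y is cheaper by £43,500.72 − £41,415.36 = £2,085.36.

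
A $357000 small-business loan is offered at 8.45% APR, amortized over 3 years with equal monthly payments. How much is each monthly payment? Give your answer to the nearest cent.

Monthly rate = 8.45%/12 = 0.0070417; payment = 357,000 × 0.0070417 / (1 − (1+0.0070417)^−36) = $11,261.34.

$11,261.34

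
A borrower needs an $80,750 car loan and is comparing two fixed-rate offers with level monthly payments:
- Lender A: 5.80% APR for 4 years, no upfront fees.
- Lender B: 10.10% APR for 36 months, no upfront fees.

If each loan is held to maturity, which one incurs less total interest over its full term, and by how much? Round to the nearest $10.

Lender A by $3,260

Lender A: monthly rate = 5.8%/12 = 0.0048333; payment = 80,750 × 0.0048333 / (1 − (1+0.0048333)^−48) = $1,889.02.
Total interest on Lender A = 48 × $1,889.02 − $80,750 = $9,922.96.
Lender B: monthly rate = 10.1%/12 = 0.0084167; payment = 80,750 × 0.0084167 / (1 − (1+0.0084167)^−36) = $2,609.37.
Total interest on Lender B = 36 × $2,609.37 − $80,750 = $13,187.32.
Lender A is lower by $3,264.36.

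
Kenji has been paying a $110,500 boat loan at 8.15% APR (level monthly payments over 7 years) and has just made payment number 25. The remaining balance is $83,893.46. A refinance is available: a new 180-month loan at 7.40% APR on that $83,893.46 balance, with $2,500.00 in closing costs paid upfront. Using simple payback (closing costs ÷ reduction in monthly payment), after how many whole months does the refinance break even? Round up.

3 months

Current payment = 110,500 × 8.15%/12 / (1 − (1+0.0067917)^−84) = $1,730.55.
Refinanced payment = 83,893.46 × 0.0061667 / (1 − (1+0.0061667)^−180) = $772.94.
Monthly savings = $1,730.55 − $772.94 = $957.61.
Break-even = $2,500.00 / $957.61 = 2.61 → 3 months.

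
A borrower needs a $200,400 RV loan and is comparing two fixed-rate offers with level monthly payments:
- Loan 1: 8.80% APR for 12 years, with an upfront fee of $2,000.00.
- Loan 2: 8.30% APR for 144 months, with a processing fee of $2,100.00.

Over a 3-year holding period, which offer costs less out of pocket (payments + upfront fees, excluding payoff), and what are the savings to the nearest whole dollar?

Loan 2 by $1,908

Loan 1: monthly rate = 8.8%/12 = 0.0073333; payment = 200,400 × 0.0073333 / (1 − (1+0.0073333)^−144) = $2,258.10.
Loan 2: monthly rate = 8.3%/12 = 0.0069167; payment = 200,400 × 0.0069167 / (1 − (1+0.0069167)^−144) = $2,202.33.
Over 36 months: Loan 1 costs 36 × $2,258.10 + $2,000.00 = $83,291.60; Loan 2 costs 36 × $2,202.33 + $2,100.00 = $81,383.88.
Loan 2 is cheaper by $83,291.60 − $81,383.88 = $1,907.72.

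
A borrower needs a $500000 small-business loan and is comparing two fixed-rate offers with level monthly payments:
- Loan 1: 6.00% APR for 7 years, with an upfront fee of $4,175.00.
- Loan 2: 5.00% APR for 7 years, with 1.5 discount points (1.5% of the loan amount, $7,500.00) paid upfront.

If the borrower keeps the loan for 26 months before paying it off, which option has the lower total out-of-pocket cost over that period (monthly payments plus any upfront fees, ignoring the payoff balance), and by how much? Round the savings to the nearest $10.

Loan 1: monthly rate = 6%/12 = 0.0050000; payment = 500,000 × 0.0050000 / (1 − (1+0.0050000)^−84) = $7,304.28.
Loan 2: monthly rate = 5%/12 = 0.0041667; payment = 500,000 × 0.0041667 / (1 − (1+0.0041667)^−84) = $7,066.95.
Over 26 months: Loan 1 costs 26 × $7,304.28 + $4,175.00 = $194,086.28; Loan 2 costs 26 × $7,066.95 + $7,500.00 = $191,240.70.
Loan 2 is cheaper by $194,086.28 − $191,240.70 = $2,845.58.

Loan 2 by $2,850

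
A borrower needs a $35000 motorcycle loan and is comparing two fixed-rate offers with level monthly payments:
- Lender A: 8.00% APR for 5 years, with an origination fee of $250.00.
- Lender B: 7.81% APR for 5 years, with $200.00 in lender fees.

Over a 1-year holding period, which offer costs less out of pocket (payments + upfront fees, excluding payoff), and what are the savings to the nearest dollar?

Lender A: monthly rate = 8%/12 = 0.0066667; payment = 35,000 × 0.0066667 / (1 − (1+0.0066667)^−60) = $709.67.
Lender B: at 7.81% the monthly rate is 0.0065083, so the payment is 35,000 × 0.0065083 / (1 − 1.0065083^−60) = $706.50.
Over 12 months: Lender A costs 12 × $709.67 + $250.00 = $8,766.04; Lender B costs 12 × $706.50 + $200.00 = $8,678.00.
Lender B is cheaper by $8,766.04 − $8,678.00 = $88.04.

Lender B by $88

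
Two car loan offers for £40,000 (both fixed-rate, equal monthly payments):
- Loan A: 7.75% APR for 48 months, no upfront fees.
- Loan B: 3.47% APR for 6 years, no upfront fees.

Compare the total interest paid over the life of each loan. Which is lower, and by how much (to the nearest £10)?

Loan B by £2,280

Loan A: monthly rate = 7.75%/12 = 0.0064583; payment = 40,000 × 0.0064583 / (1 − (1+0.0064583)^−48) = £971.83.
Total interest on Loan A = 48 × £971.83 − £40,000 = £6,647.84.
Loan B: at 3.47% the monthly rate is 0.0028917, so the payment is 40,000 × 0.0028917 / (1 − 1.0028917^−72) = £616.19.
Total interest on Loan B = 72 × £616.19 − £40,000 = £4,365.68.
Loan B is lower by £2,282.16.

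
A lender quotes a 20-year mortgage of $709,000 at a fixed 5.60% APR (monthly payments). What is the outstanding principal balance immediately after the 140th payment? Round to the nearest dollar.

With monthly rate i = 5.6%/12 = 0.0046667, the balance after k of n payments is P · [(1+i)^n − (1+i)^k] / [(1+i)^n − 1].
(1+0.0046667)^240 = 3.05687994 and (1+0.0046667)^140 = 1.91901803, so the balance is 709,000 × (3.05687994 − 1.91901803) / (3.05687994 − 1) = $392,217.39.

$392,217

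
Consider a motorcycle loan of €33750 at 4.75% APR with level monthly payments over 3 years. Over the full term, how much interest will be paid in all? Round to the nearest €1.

At 4.75% the monthly rate is 0.0039583, so the payment is 33,750 × 0.0039583 / (1 − 1.0039583^−36) = €1,007.73.
Total paid = 36 × €1,007.73 = €36,278.28; interest = €36,278.28 − €33,750 = €2,528.28.

€2,528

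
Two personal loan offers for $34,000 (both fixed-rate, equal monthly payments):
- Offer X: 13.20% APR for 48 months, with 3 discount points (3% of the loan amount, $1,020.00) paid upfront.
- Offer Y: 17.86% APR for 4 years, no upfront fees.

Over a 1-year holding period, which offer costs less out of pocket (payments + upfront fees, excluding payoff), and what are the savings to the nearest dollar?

Offer X: at 13.20% the monthly rate is 0.0110000, so the payment is 34,000 × 0.0110000 / (1 − 1.0110000^−48) = $915.51.
Offer Y: at 17.86% the monthly rate is 0.0148833, so the payment is 34,000 × 0.0148833 / (1 − 1.0148833^−48) = $996.26.
Over 12 months: Offer X costs 12 × $915.51 + $1,020.00 = $12,006.12; Offer Y costs 12 × $996.26 = $11,955.12.
Offer Y is cheaper by $12,006.12 − $11,955.12 = $51.00.

Offer Y by $51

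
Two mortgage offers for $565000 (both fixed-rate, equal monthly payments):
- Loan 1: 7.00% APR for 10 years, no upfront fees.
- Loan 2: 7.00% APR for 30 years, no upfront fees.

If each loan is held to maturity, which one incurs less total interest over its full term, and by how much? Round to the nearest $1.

Loan 1 by $566,010

Loan 1: monthly rate = 7%/12 = 0.0058333; payment = 565,000 × 0.0058333 / (1 − (1+0.0058333)^−120) = $6,560.13.
Total interest on Loan 1 = 120 × $6,560.13 − $565,000 = $222,215.60.
Loan 2: monthly rate = 7%/12 = 0.0058333; payment = 565,000 × 0.0058333 / (1 − (1+0.0058333)^−360) = $3,758.96.
Total interest on Loan 2 = 360 × $3,758.96 − $565,000 = $788,225.60.
Loan 1 is lower by $566,010.00.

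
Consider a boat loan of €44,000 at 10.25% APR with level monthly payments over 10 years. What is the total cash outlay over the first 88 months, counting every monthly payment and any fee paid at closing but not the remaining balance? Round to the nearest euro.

Monthly rate = 10.25%/12 = 0.0085417; payment = 44,000 × 0.0085417 / (1 − (1+0.0085417)^−120) = €587.57.
Total outlay = 88 × €587.57 = €51,706.16.

€51,706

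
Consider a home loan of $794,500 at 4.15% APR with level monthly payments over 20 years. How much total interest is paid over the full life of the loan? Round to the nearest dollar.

$376,110

At 4.15% the monthly rate is 0.0034583, so the payment is 794,500 × 0.0034583 / (1 − 1.0034583^−240) = $4,877.54.
Total paid = 240 × $4,877.54 = $1,170,609.60; interest = $1,170,609.60 − $794,500 = $376,109.60.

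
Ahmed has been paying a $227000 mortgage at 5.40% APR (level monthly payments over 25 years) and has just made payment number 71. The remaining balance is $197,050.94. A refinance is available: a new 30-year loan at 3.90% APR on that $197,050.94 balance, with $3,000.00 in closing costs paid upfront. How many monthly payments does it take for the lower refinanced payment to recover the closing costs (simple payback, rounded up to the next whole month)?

7 months

Current payment = 227,000 × 5.4%/12 / (1 − (1+0.0045000)^−300) = $1,380.45.
Refinanced payment = 197,050.94 × 0.0032500 / (1 − (1+0.0032500)^−360) = $929.43.
Monthly savings = $1,380.45 − $929.43 = $451.02.
Break-even = $3,000.00 / $451.02 = 6.65 → 7 months.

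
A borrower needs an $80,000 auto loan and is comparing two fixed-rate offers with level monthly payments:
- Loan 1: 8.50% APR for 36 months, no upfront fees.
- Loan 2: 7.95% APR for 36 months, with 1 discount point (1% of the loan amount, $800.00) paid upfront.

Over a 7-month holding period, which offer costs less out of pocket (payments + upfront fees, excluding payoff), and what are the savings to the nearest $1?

Loan 1: at 8.50% the monthly rate is 0.0070833, so the payment is 80,000 × 0.0070833 / (1 − 1.0070833^−36) = $2,525.40.
Loan 2: at 7.95% the monthly rate is 0.0066250, so the payment is 80,000 × 0.0066250 / (1 − 1.0066250^−36) = $2,505.06.
Over 7 months: Loan 1 costs 7 × $2,525.40 = $17,677.80; Loan 2 costs 7 × $2,505.06 + $800.00 = $18,335.42.
Loan 1 is cheaper by $18,335.42 − $17,677.80 = $657.62.

Loan 1 by $658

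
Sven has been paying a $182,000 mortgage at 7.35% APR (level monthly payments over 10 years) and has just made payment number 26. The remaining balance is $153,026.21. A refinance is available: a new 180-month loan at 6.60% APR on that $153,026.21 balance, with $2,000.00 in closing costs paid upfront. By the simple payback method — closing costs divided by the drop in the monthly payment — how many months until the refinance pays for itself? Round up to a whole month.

Current payment = 182,000 × 7.35%/12 / (1 − (1+0.0061250)^−120) = $2,146.15.
Refinanced payment = 153,026.21 × 0.0055000 / (1 − (1+0.0055000)^−180) = $1,341.45.
Monthly savings = $2,146.15 − $1,341.45 = $804.70.
Break-even = $2,000.00 / $804.70 = 2.49 → 3 months.

3 months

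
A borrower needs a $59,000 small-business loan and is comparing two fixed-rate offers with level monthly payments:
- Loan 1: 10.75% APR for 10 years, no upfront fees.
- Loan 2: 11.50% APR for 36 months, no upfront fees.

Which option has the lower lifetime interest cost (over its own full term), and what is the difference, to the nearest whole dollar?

Loan 1: monthly rate = 10.75%/12 = 0.0089583; payment = 59,000 × 0.0089583 / (1 − (1+0.0089583)^−120) = $804.40.
Total interest on Loan 1 = 120 × $804.40 − $59,000 = $37,528.00.
Loan 2: monthly rate = 11.5%/12 = 0.0095833; payment = 59,000 × 0.0095833 / (1 − (1+0.0095833)^−36) = $1,945.58.
Total interest on Loan 2 = 36 × $1,945.58 − $59,000 = $11,040.88.
Loan 2 is lower by $26,487.12.

Loan 2 by $26,487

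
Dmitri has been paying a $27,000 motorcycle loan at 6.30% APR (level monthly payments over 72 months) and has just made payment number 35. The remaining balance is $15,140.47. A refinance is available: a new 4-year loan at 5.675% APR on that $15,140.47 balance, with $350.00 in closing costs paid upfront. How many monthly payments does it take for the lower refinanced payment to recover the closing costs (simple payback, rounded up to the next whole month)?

4 months

Current payment = 27,000 × 6.3%/12 / (1 − (1+0.0052500)^−72) = $451.30.
Refinanced payment = 15,140.47 × 0.0047292 / (1 − (1+0.0047292)^−48) = $353.32.
Monthly savings = $451.30 − $353.32 = $97.98.
Break-even = $350.00 / $97.98 = 3.57 → 4 months.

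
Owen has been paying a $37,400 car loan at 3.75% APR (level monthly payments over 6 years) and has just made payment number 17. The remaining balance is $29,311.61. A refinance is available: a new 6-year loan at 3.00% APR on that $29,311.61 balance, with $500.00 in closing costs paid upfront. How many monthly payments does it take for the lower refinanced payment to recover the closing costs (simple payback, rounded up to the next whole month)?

Current payment = 37,400 × 3.75%/12 / (1 − (1+0.0031250)^−72) = $580.88.
Refinanced payment = 29,311.61 × 0.0025000 / (1 − (1+0.0025000)^−72) = $445.35.
Monthly savings = $580.88 − $445.35 = $135.53.
Break-even = $500.00 / $135.53 = 3.69 → 4 months.

4 months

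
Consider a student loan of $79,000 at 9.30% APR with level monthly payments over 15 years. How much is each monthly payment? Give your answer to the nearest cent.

At 9.30% the monthly rate is 0.0077500, so the payment is 79,000 × 0.0077500 / (1 − 1.0077500^−180) = $815.43.

$815.43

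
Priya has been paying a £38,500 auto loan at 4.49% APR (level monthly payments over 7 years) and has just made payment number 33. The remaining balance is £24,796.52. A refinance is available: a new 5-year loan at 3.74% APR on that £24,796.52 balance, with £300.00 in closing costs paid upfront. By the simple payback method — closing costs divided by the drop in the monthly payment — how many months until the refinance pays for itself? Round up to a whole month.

Current payment = 38,500 × 4.49%/12 / (1 − (1+0.0037417)^−84) = £534.98.
Refinanced payment = 24,796.52 × 0.0031167 / (1 − (1+0.0031167)^−60) = £453.76.
Monthly savings = £534.98 − £453.76 = £81.22.
Break-even = £300.00 / £81.22 = 3.69 → 4 months.

4 months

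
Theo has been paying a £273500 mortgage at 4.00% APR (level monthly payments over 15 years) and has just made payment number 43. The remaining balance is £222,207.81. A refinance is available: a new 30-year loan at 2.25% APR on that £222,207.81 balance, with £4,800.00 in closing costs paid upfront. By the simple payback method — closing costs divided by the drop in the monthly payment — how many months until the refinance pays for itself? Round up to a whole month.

Current payment = 273,500 × 4%/12 / (1 − (1+0.0033333)^−180) = £2,023.05.
Refinanced payment = 222,207.81 × 0.0018750 / (1 − (1+0.0018750)^−360) = £849.38.
Monthly savings = £2,023.05 − £849.38 = £1,173.67.
Break-even = £4,800.00 / £1,173.67 = 4.09 → 5 months.

5 months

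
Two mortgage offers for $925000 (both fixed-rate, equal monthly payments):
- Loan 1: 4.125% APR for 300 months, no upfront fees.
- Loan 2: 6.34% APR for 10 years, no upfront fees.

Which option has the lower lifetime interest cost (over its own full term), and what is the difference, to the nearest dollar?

Loan 1: at 4.125% the monthly rate is 0.0034375, so the payment is 925,000 × 0.0034375 / (1 − 1.0034375^−300) = $4,946.56.
Total interest on Loan 1 = 300 × $4,946.56 − $925,000 = $558,968.00.
Loan 2: at 6.34% the monthly rate is 0.0052833, so the payment is 925,000 × 0.0052833 / (1 − 1.0052833^−120) = $10,428.04.
Total interest on Loan 2 = 120 × $10,428.04 − $925,000 = $326,364.80.
Loan 2 is lower by $232,603.20.

Loan 2 by $232,603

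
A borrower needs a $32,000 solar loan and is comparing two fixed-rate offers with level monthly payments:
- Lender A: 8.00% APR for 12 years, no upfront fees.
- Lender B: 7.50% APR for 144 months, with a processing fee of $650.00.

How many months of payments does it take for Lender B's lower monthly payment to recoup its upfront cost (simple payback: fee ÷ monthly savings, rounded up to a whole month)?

75 months

Lender A: at 8.00% the monthly rate is 0.0066667, so the payment is 32,000 × 0.0066667 / (1 − 1.0066667^−144) = $346.38.
Lender B: at 7.50% the monthly rate is 0.0062500, so the payment is 32,000 × 0.0062500 / (1 − 1.0062500^−144) = $337.67.
Monthly savings = $346.38 − $337.67 = $8.71.
Break-even = $650.00 / $8.71 = 74.63 → 75 months.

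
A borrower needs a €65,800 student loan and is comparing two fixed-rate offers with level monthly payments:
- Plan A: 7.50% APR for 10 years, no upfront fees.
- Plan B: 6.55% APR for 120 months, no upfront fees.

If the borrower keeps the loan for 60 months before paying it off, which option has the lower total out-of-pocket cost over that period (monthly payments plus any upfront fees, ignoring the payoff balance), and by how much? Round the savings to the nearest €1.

Plan B by €1,934

Plan A: monthly rate = 7.5%/12 = 0.0062500; payment = 65,800 × 0.0062500 / (1 − (1+0.0062500)^−120) = €781.06.
Plan B: monthly rate = 6.55%/12 = 0.0054583; payment = 65,800 × 0.0054583 / (1 − (1+0.0054583)^−120) = €748.82.
Over 60 months: Plan A costs 60 × €781.06 = €46,863.60; Plan B costs 60 × €748.82 = €44,929.20.
Plan B is cheaper by €46,863.60 − €44,929.20 = €1,934.40.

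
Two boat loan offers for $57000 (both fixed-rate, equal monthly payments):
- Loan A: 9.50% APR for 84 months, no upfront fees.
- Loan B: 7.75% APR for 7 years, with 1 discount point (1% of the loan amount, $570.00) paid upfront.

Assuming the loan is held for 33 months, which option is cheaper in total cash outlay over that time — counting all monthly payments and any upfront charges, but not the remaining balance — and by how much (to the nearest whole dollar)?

Loan A: at 9.50% the monthly rate is 0.0079167, so the payment is 57,000 × 0.0079167 / (1 − 1.0079167^−84) = $931.61.
Loan B: monthly rate = 7.75%/12 = 0.0064583; payment = 57,000 × 0.0064583 / (1 − (1+0.0064583)^−84) = $881.33.
Over 33 months: Loan A costs 33 × $931.61 = $30,743.13; Loan B costs 33 × $881.33 + $570.00 = $29,653.89.
Loan B is cheaper by $30,743.13 − $29,653.89 = $1,089.24.

Loan B by $1,089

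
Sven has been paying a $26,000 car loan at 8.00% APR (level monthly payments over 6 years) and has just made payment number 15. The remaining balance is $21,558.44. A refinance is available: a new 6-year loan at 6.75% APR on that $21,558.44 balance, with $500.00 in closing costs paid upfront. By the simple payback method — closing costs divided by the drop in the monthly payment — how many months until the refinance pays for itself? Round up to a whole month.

Current payment = 26,000 × 8%/12 / (1 − (1+0.0066667)^−72) = $455.86.
Refinanced payment = 21,558.44 × 0.0056250 / (1 − (1+0.0056250)^−72) = $364.97.
Monthly savings = $455.86 − $364.97 = $90.89.
Break-even = $500.00 / $90.89 = 5.50 → 6 months.

6 months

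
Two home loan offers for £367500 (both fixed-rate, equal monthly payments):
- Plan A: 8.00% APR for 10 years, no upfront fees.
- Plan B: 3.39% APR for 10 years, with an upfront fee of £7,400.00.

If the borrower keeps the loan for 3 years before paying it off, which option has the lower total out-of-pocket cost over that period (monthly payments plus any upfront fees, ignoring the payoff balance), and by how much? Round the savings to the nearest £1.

Plan B by £22,971

Plan A: at 8.00% the monthly rate is 0.0066667, so the payment is 367,500 × 0.0066667 / (1 − 1.0066667^−120) = £4,458.79.
Plan B: monthly rate = 3.39%/12 = 0.0028250; payment = 367,500 × 0.0028250 / (1 − (1+0.0028250)^−120) = £3,615.15.
Over 36 months: Plan A costs 36 × £4,458.79 = £160,516.44; Plan B costs 36 × £3,615.15 + £7,400.00 = £137,545.40.
Plan B is cheaper by £160,516.44 − £137,545.40 = £22,971.04.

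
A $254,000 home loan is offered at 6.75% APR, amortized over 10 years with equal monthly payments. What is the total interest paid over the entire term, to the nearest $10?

$95,980

At 6.75% the monthly rate is 0.0056250, so the payment is 254,000 × 0.0056250 / (1 − 1.0056250^−120) = $2,916.53.
Total paid = 120 × $2,916.53 = $349,983.60; interest = $349,983.60 − $254,000 = $95,983.60.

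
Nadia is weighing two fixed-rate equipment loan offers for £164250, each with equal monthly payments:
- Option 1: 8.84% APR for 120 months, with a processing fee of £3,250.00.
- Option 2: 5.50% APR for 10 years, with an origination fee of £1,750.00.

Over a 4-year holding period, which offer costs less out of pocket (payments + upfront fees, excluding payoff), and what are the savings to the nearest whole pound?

Option 1: monthly rate = 8.84%/12 = 0.0073667; payment = 164,250 × 0.0073667 / (1 − (1+0.0073667)^−120) = £2,066.45.
Option 2: monthly rate = 5.5%/12 = 0.0045833; payment = 164,250 × 0.0045833 / (1 − (1+0.0045833)^−120) = £1,782.54.
Over 48 months: Option 1 costs 48 × £2,066.45 + £3,250.00 = £102,439.60; Option 2 costs 48 × £1,782.54 + £1,750.00 = £87,311.92.
Option 2 is cheaper by £102,439.60 − £87,311.92 = £15,127.68.

Option 2 by £15,128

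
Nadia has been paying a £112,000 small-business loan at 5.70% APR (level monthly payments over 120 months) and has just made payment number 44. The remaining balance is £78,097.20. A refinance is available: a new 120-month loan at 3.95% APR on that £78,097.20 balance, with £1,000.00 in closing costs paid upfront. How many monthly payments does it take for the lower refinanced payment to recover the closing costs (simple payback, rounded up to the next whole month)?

Current payment = 112,000 × 5.7%/12 / (1 − (1+0.0047500)^−120) = £1,226.62.
Refinanced payment = 78,097.20 × 0.0032917 / (1 − (1+0.0032917)^−120) = £788.84.
Monthly savings = £1,226.62 − £788.84 = £437.78.
Break-even = £1,000.00 / £437.78 = 2.28 → 3 months.

3 months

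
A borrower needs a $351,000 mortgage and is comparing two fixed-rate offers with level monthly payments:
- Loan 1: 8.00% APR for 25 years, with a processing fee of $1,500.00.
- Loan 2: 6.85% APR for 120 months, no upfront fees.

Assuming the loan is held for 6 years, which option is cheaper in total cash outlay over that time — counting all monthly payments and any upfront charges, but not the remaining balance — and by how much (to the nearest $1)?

Loan 1 by $94,926

Loan 1: at 8.00% the monthly rate is 0.0066667, so the payment is 351,000 × 0.0066667 / (1 − 1.0066667^−300) = $2,709.07.
Loan 2: monthly rate = 6.85%/12 = 0.0057083; payment = 351,000 × 0.0057083 / (1 − (1+0.0057083)^−120) = $4,048.32.
Over 72 months: Loan 1 costs 72 × $2,709.07 + $1,500.00 = $196,553.04; Loan 2 costs 72 × $4,048.32 = $291,479.04.
Loan 1 is cheaper by $291,479.04 − $196,553.04 = $94,926.00.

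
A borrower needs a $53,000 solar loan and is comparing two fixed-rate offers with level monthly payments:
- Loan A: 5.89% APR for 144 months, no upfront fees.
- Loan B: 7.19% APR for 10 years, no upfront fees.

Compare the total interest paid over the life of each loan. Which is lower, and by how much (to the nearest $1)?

Loan A: at 5.89% the monthly rate is 0.0049083, so the payment is 53,000 × 0.0049083 / (1 − 1.0049083^−144) = $514.19.
Total interest on Loan A = 144 × $514.19 − $53,000 = $21,043.36.
Loan B: monthly rate = 7.19%/12 = 0.0059917; payment = 53,000 × 0.0059917 / (1 − (1+0.0059917)^−120) = $620.58.
Total interest on Loan B = 120 × $620.58 − $53,000 = $21,469.60.
Loan A is lower by $426.24.

Loan A by $426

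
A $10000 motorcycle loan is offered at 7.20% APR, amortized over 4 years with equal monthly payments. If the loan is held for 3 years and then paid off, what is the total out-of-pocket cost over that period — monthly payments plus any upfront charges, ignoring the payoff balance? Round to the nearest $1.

$8,654

Monthly rate = 7.2%/12 = 0.0060000; payment = 10,000 × 0.0060000 / (1 − (1+0.0060000)^−48) = $240.39.
Total outlay = 36 × $240.39 = $8,654.04.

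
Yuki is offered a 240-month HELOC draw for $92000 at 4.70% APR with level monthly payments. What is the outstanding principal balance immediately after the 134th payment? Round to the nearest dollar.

$51,276

With monthly rate i = 4.7%/12 = 0.0039167, the balance after k of n payments is P · [(1+i)^n − (1+i)^k] / [(1+i)^n − 1].
(1+0.0039167)^240 = 2.55528550 and (1+0.0039167)^134 = 1.68844538, so the balance is 92,000 × (2.55528550 − 1.68844538) / (2.55528550 − 1) = $51,276.30.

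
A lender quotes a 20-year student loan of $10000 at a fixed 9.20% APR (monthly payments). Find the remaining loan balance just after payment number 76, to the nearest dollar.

With monthly rate i = 9.2%/12 = 0.0076667, the balance after k of n payments is P · [(1+i)^n − (1+i)^k] / [(1+i)^n − 1].
(1+0.0076667)^240 = 6.25250705 and (1+0.0076667)^76 = 1.78683243, so the balance is 10,000 × (6.25250705 − 1.78683243) / (6.25250705 − 1) = $8,501.99.

$8,502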